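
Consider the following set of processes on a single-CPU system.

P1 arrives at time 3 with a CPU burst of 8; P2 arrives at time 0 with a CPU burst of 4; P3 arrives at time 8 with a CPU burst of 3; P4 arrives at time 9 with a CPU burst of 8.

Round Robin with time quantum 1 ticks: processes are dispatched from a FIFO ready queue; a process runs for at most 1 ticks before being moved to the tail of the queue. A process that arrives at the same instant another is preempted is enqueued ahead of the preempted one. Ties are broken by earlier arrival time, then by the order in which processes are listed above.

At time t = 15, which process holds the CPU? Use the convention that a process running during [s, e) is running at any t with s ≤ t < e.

Timeline: | P2 0-3 | P1 3-4 | P2 4-5 | P1 5-8 | P3 8-9 | P1 9-10 | P4 10-11 | P3 11-12 | P1 12-13 | P4 13-14 | P3 14-15 | P1 15-16 | P4 16-17 | P1 17-18 | P4 18-23 |
Completion: P1=18  P2=5  P3=15  P4=23
Turnaround (C−A): P1=15  P2=5  P3=7  P4=14

P1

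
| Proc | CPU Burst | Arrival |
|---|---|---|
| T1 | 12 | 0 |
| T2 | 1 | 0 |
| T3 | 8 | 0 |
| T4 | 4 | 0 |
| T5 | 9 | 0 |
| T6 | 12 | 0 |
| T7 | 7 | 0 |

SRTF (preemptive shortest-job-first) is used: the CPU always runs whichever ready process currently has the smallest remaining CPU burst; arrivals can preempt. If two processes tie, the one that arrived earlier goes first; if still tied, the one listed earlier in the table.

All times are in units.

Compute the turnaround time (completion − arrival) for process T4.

5

Gantt: | T2 0-1 | T4 1-5 | T7 5-12 | T3 12-20 | T5 20-29 | T1 29-41 | T6 41-53 |
Completion: T1=41  T2=1  T3=20  T4=5  T5=29  T6=53  T7=12
Turnaround(T4) = completion − arrival = 5 − 0 = 5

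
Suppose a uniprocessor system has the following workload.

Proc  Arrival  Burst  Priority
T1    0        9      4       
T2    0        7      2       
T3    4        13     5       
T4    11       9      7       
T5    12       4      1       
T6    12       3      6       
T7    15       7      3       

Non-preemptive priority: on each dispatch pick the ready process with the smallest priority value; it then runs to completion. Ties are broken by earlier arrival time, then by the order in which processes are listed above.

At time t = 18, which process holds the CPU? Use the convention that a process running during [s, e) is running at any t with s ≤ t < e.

Gantt: | T2 0-7 | T1 7-16 | T5 16-20 | T7 20-27 | T3 27-40 | T6 40-43 | T4 43-52 |
Completion: T1=16  T2=7  T3=40  T4=52  T5=20  T6=43  T7=27
Turnaround (C−A): T1=16  T2=7  T3=36  T4=41  T5=8  T6=31  T7=12

T5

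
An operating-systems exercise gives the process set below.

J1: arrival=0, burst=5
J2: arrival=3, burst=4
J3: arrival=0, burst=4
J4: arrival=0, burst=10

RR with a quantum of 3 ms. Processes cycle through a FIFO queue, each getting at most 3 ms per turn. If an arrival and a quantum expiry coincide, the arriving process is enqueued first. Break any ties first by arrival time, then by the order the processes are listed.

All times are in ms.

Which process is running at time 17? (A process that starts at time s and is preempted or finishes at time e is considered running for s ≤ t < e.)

J4

Schedule: | J1 0-3 | J3 3-6 | J4 6-9 | J2 9-12 | J1 12-14 | J3 14-15 | J4 15-18 | J2 18-19 | J4 19-23 |
Completion: J1=14  J2=19  J3=15  J4=23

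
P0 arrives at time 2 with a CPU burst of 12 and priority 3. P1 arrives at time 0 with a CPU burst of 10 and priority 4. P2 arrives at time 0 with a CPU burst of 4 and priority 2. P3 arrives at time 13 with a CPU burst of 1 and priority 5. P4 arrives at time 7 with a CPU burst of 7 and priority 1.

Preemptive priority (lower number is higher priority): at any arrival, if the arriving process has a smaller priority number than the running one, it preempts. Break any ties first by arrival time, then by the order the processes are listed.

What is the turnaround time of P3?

Gantt: | P2 0-4 | P0 4-7 | P4 7-14 | P0 14-23 | P1 23-33 | P3 33-34 |
Completion: P0=23  P1=33  P2=4  P3=34  P4=14
Turnaround(P3) = completion − arrival = 34 − 13 = 21

21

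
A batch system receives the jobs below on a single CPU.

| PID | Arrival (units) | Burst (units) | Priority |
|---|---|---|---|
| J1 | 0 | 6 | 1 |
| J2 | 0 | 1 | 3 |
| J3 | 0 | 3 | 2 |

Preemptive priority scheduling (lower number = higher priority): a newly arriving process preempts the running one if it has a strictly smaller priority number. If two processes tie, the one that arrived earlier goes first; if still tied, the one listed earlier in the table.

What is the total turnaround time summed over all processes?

Timeline: | J1 0-6 | J3 6-9 | J2 9-10 |
Completion: J1=6  J2=10  J3=9
Turnaround (C−A): J1=6  J2=10  J3=9
Turnaround = completion − arrival: J1=6, J2=10, J3=9
Total turnaround = 6 + 10 + 9 = 25

25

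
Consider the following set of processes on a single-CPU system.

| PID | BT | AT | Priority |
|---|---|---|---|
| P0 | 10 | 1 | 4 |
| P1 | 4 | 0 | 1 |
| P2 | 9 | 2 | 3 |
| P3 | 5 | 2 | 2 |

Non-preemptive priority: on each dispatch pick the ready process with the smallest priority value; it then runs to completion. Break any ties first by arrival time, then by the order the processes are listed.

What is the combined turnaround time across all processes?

Gantt: | P1 0-4 | P3 4-9 | P2 9-18 | P0 18-28 |
Completion: P0=28  P1=4  P2=18  P3=9
Turnaround (C−A): P0=27  P1=4  P2=16  P3=7
Turnaround = completion − arrival: P0=27, P1=4, P2=16, P3=7
Total turnaround = 27 + 4 + 16 + 7 = 54

54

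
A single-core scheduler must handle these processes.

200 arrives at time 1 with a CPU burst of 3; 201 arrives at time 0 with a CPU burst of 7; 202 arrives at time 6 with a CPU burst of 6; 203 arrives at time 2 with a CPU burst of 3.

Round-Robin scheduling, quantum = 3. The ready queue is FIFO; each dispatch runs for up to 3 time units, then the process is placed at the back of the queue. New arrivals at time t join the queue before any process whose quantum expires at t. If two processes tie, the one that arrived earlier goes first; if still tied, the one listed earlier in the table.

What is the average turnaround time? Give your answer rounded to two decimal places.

10.25

Gantt: | 201 0-3 | 200 3-6 | 203 6-9 | 201 9-12 | 202 12-15 | 201 15-16 | 202 16-19 |
Completion: 200=6  201=16  202=19  203=9
Turnaround (C−A): 200=5  201=16  202=13  203=7
Turnaround times: 200=5, 201=16, 202=13, 203=7
Average turnaround = (5+16+13+7) / 4 = 41/4 = 10.25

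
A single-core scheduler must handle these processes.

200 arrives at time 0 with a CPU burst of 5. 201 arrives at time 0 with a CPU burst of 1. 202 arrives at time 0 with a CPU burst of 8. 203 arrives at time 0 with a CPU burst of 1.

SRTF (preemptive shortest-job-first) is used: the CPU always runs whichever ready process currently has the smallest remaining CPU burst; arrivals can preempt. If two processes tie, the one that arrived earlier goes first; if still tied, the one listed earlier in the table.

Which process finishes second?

Timeline: | 201 0-1 | 203 1-2 | 200 2-7 | 202 7-15 |
Completion: 200=7  201=1  202=15  203=2
Finish order: 201 → 203 → 200 → 202

203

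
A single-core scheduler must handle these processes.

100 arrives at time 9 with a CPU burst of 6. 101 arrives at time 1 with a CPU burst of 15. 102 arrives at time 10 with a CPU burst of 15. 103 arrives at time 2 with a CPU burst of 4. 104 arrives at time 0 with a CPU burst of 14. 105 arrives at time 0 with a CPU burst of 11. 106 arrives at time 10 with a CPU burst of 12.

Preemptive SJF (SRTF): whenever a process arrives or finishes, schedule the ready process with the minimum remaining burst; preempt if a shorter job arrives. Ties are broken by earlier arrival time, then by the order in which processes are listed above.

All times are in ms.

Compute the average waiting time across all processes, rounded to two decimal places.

21.71

Schedule: | 105 0-2 | 103 2-6 | 105 6-15 | 100 15-21 | 106 21-33 | 104 33-47 | 101 47-62 | 102 62-77 |
Completion: 100=21  101=62  102=77  103=6  104=47  105=15  106=33
Turnaround (C−A): 100=12  101=61  102=67  103=4  104=47  105=15  106=23
Waiting times: 100=6, 101=46, 102=52, 103=0, 104=33, 105=4, 106=11
Average waiting = (6+46+52+0+33+4+11) / 7 = 152/7 = 21.71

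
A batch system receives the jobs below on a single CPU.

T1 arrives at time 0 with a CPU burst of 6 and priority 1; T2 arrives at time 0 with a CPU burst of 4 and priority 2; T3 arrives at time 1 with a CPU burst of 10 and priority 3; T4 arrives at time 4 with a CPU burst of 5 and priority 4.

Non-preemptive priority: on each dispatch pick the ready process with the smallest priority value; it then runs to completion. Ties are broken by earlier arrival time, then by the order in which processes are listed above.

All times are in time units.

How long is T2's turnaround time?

10

Schedule: | T1 0-6 | T2 6-10 | T3 10-20 | T4 20-25 |
Completion: T1=6  T2=10  T3=20  T4=25
Turnaround (C−A): T1=6  T2=10  T3=19  T4=21
Turnaround(T2) = completion − arrival = 10 − 0 = 10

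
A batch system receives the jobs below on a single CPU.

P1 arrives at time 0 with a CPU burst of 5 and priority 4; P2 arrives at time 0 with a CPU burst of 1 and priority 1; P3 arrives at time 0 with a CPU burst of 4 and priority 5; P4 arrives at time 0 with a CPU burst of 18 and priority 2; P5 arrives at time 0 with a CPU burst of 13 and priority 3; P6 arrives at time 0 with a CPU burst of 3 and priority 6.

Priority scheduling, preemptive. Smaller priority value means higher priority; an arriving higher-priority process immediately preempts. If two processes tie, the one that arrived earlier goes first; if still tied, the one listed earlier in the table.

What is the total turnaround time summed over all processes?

Schedule: | P2 0-1 | P4 1-19 | P5 19-32 | P1 32-37 | P3 37-41 | P6 41-44 |
Completion: P1=37  P2=1  P3=41  P4=19  P5=32  P6=44
Turnaround = completion − arrival: P1=37, P2=1, P3=41, P4=19, P5=32, P6=44
Total turnaround = 37 + 1 + 41 + 19 + 32 + 44 = 174

174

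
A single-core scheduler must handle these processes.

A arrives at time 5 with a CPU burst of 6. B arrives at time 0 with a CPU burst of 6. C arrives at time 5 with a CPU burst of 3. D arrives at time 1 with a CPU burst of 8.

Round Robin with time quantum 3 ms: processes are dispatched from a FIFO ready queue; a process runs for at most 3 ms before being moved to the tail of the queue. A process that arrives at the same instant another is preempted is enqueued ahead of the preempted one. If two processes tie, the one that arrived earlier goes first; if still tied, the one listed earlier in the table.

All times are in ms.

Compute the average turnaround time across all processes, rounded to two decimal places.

Timeline: | B 0-3 | D 3-6 | B 6-9 | A 9-12 | C 12-15 | D 15-18 | A 18-21 | D 21-23 |
Completion: A=21  B=9  C=15  D=23
Turnaround (C−A): A=16  B=9  C=10  D=22
Turnaround times: A=16, B=9, C=10, D=22
Average turnaround = (16+9+10+22) / 4 = 57/4 = 14.25

14.25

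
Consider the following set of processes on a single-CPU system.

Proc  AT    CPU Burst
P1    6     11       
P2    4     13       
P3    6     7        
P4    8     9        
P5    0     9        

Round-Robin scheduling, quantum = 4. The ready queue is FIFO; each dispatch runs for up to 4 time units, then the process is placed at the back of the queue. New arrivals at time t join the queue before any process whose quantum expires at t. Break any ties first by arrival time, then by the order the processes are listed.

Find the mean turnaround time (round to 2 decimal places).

37.00

Schedule: | P5 0-4 | P2 4-8 | P5 8-12 | P1 12-16 | P3 16-20 | P4 20-24 | P2 24-28 | P5 28-29 | P1 29-33 | P3 33-36 | P4 36-40 | P2 40-44 | P1 44-47 | P4 47-48 | P2 48-49 |
Completion: P1=47  P2=49  P3=36  P4=48  P5=29
Turnaround (C−A): P1=41  P2=45  P3=30  P4=40  P5=29
Turnaround times: P1=41, P2=45, P3=30, P4=40, P5=29
Average turnaround = (41+45+30+40+29) / 5 = 185/5 = 37.00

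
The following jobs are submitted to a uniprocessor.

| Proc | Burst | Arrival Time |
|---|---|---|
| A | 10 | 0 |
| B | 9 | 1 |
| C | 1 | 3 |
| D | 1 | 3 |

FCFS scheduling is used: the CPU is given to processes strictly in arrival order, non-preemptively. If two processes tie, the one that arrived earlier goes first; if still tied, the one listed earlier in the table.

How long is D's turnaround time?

Gantt: | A 0-10 | B 10-19 | C 19-20 | D 20-21 |
Completion: A=10  B=19  C=20  D=21
Turnaround (C−A): A=10  B=18  C=17  D=18
Turnaround(D) = completion − arrival = 21 − 3 = 18

18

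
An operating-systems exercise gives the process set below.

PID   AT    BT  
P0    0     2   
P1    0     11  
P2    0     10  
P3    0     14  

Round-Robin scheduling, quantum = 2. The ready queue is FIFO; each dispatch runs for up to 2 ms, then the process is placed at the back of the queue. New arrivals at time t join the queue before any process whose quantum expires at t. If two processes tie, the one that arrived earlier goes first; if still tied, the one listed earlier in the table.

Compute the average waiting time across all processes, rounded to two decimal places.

16.25

Timeline: | P0 0-2 | P1 2-4 | P2 4-6 | P3 6-8 | P1 8-10 | P2 10-12 | P3 12-14 | P1 14-16 | P2 16-18 | P3 18-20 | P1 20-22 | P2 22-24 | P3 24-26 | P1 26-28 | P2 28-30 | P3 30-32 | P1 32-33 | P3 33-37 |
Completion: P0=2  P1=33  P2=30  P3=37
Turnaround (C−A): P0=2  P1=33  P2=30  P3=37
Waiting times: P0=0, P1=22, P2=20, P3=23
Average waiting = (0+22+20+23) / 4 = 65/4 = 16.25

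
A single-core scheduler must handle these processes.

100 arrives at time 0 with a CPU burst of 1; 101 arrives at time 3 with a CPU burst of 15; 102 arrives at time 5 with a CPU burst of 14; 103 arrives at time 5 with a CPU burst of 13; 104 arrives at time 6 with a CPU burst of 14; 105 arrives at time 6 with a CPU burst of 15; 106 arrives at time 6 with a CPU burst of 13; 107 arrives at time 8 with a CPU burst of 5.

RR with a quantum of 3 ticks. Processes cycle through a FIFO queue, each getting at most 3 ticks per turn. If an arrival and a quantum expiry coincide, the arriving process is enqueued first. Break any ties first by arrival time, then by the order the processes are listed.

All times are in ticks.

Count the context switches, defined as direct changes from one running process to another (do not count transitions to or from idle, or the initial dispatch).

31

Timeline: | 100 0-1 | idle 1-3 | 101 3-6 | 102 6-9 | 103 9-12 | 104 12-15 | 105 15-18 | 106 18-21 | 101 21-24 | 107 24-27 | 102 27-30 | 103 30-33 | 104 33-36 | 105 36-39 | 106 39-42 | 101 42-45 | 107 45-47 | 102 47-50 | 103 50-53 | 104 53-56 | 105 56-59 | 106 59-62 | 101 62-65 | 102 65-68 | 103 68-71 | 104 71-74 | 105 74-77 | 106 77-80 | 101 80-83 | 102 83-85 | 103 85-86 | 104 86-88 | 105 88-91 | 106 91-92 |
Completion: 100=1  101=83  102=85  103=86  104=88  105=91  106=92  107=47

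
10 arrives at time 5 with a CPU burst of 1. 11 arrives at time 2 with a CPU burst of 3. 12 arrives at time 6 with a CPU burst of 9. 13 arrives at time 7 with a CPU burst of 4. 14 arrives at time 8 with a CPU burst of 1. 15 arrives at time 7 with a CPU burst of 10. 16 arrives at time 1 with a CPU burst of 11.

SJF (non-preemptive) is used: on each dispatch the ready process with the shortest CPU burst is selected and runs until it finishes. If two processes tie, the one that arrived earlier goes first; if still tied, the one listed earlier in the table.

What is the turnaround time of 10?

8

Schedule: | idle 0-1 | 16 1-12 | 10 12-13 | 14 13-14 | 11 14-17 | 13 17-21 | 12 21-30 | 15 30-40 |
Completion: 10=13  11=17  12=30  13=21  14=14  15=40  16=12
Turnaround(10) = completion − arrival = 13 − 5 = 8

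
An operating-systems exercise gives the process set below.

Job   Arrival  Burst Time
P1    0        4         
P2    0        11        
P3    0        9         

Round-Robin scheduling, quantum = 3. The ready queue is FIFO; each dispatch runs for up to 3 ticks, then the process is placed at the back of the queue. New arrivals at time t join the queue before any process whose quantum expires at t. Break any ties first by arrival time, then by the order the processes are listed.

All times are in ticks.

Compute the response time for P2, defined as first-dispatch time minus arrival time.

3

Timeline: | P1 0-3 | P2 3-6 | P3 6-9 | P1 9-10 | P2 10-13 | P3 13-16 | P2 16-19 | P3 19-22 | P2 22-24 |
Completion: P1=10  P2=24  P3=22
Turnaround (C−A): P1=10  P2=24  P3=22
Response(P2) = first start − arrival = 3 − 0 = 3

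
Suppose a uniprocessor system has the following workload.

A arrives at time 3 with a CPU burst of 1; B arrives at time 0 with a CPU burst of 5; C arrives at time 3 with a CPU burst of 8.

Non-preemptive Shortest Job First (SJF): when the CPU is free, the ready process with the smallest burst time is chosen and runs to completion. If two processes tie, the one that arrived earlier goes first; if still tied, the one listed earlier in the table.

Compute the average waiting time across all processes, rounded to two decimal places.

1.67

Gantt: | B 0-5 | A 5-6 | C 6-14 |
Completion: A=6  B=5  C=14
Turnaround (C−A): A=3  B=5  C=11
Waiting times: A=2, B=0, C=3
Average waiting = (2+0+3) / 3 = 5/3 = 1.67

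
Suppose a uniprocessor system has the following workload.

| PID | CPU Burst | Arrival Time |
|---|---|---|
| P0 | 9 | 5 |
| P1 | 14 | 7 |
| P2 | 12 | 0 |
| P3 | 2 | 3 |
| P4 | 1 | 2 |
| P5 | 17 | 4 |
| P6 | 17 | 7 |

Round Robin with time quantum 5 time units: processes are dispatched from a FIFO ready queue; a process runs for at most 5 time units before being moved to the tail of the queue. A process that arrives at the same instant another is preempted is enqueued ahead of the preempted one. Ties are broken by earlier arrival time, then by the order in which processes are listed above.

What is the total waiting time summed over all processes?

Timeline: | P2 0-5 | P4 5-6 | P3 6-8 | P5 8-13 | P0 13-18 | P2 18-23 | P1 23-28 | P6 28-33 | P5 33-38 | P0 38-42 | P2 42-44 | P1 44-49 | P6 49-54 | P5 54-59 | P1 59-63 | P6 63-68 | P5 68-70 | P6 70-72 |
Completion: P0=42  P1=63  P2=44  P3=8  P4=6  P5=70  P6=72
Turnaround (C−A): P0=37  P1=56  P2=44  P3=5  P4=4  P5=66  P6=65
Waiting = turnaround − burst: P0=28, P1=42, P2=32, P3=3, P4=3, P5=49, P6=48
Total waiting = 28 + 42 + 32 + 3 + 3 + 49 + 48 = 205

205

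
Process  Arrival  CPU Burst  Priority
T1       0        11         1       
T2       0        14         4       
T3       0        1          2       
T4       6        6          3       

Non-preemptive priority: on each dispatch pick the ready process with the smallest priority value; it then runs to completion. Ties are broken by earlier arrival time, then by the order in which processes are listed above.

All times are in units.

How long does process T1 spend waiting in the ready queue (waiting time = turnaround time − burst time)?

Timeline: | T1 0-11 | T3 11-12 | T4 12-18 | T2 18-32 |
Completion: T1=11  T2=32  T3=12  T4=18
Turnaround (C−A): T1=11  T2=32  T3=12  T4=12
Waiting(T1) = turnaround − burst = 11 − 11 = 0

0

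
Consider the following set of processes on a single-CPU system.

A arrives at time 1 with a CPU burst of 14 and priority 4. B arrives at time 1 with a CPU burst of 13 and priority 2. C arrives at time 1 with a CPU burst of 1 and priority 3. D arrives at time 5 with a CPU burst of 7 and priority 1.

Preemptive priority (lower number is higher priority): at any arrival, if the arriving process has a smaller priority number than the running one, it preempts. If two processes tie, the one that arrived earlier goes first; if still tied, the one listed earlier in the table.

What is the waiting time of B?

Schedule: | idle 0-1 | B 1-5 | D 5-12 | B 12-21 | C 21-22 | A 22-36 |
Completion: A=36  B=21  C=22  D=12
Waiting(B) = turnaround − burst = 20 − 13 = 7

7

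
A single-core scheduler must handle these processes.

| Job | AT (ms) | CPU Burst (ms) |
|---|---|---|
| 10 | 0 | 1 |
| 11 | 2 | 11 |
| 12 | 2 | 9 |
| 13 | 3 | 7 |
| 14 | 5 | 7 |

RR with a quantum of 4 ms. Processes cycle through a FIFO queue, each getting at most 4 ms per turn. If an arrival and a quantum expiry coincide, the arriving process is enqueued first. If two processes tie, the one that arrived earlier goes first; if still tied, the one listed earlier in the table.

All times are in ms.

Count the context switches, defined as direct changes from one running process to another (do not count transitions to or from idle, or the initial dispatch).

Gantt: | 10 0-1 | idle 1-2 | 11 2-6 | 12 6-10 | 13 10-14 | 14 14-18 | 11 18-22 | 12 22-26 | 13 26-29 | 14 29-32 | 11 32-35 | 12 35-36 |
Completion: 10=1  11=35  12=36  13=29  14=32

9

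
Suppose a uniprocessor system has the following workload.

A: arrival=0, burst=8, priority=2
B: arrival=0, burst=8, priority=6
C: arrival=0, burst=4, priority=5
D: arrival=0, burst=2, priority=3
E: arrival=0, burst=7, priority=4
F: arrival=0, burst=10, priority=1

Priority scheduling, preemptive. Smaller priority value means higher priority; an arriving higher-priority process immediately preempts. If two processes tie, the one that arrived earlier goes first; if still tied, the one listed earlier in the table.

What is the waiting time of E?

Schedule: | F 0-10 | A 10-18 | D 18-20 | E 20-27 | C 27-31 | B 31-39 |
Completion: A=18  B=39  C=31  D=20  E=27  F=10
Turnaround (C−A): A=18  B=39  C=31  D=20  E=27  F=10
Waiting(E) = turnaround − burst = 27 − 7 = 20

20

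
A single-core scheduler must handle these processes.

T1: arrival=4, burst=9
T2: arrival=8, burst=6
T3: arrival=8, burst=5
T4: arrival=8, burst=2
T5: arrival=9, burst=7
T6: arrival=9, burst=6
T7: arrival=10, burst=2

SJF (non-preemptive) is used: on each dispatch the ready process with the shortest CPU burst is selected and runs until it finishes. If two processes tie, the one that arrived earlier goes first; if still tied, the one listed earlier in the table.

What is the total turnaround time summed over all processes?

114

Schedule: | idle 0-4 | T1 4-13 | T4 13-15 | T7 15-17 | T3 17-22 | T2 22-28 | T6 28-34 | T5 34-41 |
Completion: T1=13  T2=28  T3=22  T4=15  T5=41  T6=34  T7=17
Turnaround (C−A): T1=9  T2=20  T3=14  T4=7  T5=32  T6=25  T7=7
Turnaround = completion − arrival: T1=9, T2=20, T3=14, T4=7, T5=32, T6=25, T7=7
Total turnaround = 9 + 20 + 14 + 7 + 32 + 25 + 7 = 114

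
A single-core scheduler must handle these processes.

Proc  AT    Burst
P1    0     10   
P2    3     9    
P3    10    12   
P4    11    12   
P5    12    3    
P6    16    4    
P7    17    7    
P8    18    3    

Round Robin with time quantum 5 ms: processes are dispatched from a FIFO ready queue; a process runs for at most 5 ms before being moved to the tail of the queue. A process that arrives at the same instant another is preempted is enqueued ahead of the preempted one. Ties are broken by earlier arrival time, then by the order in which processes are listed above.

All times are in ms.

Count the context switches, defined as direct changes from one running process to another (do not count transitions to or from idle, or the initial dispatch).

Gantt: | P1 0-5 | P2 5-10 | P1 10-15 | P3 15-20 | P2 20-24 | P4 24-29 | P5 29-32 | P6 32-36 | P7 36-41 | P8 41-44 | P3 44-49 | P4 49-54 | P7 54-56 | P3 56-58 | P4 58-60 |
Completion: P1=15  P2=24  P3=58  P4=60  P5=32  P6=36  P7=56  P8=44
Turnaround (C−A): P1=15  P2=21  P3=48  P4=49  P5=20  P6=20  P7=39  P8=26

14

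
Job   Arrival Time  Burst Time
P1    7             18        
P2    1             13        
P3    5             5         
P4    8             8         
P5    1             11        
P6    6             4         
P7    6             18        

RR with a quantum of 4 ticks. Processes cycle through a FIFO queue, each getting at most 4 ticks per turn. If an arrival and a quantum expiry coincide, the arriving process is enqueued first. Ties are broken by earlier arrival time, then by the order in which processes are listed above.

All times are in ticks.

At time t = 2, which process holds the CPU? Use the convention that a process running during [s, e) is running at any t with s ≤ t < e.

Timeline: | idle 0-1 | P2 1-5 | P5 5-9 | P3 9-13 | P2 13-17 | P6 17-21 | P7 21-25 | P1 25-29 | P4 29-33 | P5 33-37 | P3 37-38 | P2 38-42 | P7 42-46 | P1 46-50 | P4 50-54 | P5 54-57 | P2 57-58 | P7 58-62 | P1 62-66 | P7 66-70 | P1 70-74 | P7 74-76 | P1 76-78 |
Completion: P1=78  P2=58  P3=38  P4=54  P5=57  P6=21  P7=76

P2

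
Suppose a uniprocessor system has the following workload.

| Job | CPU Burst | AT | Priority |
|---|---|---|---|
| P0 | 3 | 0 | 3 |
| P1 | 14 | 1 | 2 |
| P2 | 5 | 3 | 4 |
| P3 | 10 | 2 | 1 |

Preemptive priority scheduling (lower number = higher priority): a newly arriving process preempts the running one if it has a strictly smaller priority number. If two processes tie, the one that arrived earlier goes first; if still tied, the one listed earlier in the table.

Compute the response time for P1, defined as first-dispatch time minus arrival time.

0

Timeline: | P0 0-1 | P1 1-2 | P3 2-12 | P1 12-25 | P0 25-27 | P2 27-32 |
Completion: P0=27  P1=25  P2=32  P3=12
Turnaround (C−A): P0=27  P1=24  P2=29  P3=10
Response(P1) = first start − arrival = 1 − 1 = 0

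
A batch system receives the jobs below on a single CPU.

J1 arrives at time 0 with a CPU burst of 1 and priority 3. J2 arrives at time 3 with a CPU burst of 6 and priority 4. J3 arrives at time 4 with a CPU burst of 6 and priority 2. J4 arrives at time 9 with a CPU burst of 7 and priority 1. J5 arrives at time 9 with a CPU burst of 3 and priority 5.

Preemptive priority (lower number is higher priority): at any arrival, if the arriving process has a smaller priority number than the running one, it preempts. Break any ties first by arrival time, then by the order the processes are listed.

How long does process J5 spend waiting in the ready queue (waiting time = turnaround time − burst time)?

13

Schedule: | J1 0-1 | idle 1-3 | J2 3-4 | J3 4-9 | J4 9-16 | J3 16-17 | J2 17-22 | J5 22-25 |
Completion: J1=1  J2=22  J3=17  J4=16  J5=25
Waiting(J5) = turnaround − burst = 16 − 3 = 13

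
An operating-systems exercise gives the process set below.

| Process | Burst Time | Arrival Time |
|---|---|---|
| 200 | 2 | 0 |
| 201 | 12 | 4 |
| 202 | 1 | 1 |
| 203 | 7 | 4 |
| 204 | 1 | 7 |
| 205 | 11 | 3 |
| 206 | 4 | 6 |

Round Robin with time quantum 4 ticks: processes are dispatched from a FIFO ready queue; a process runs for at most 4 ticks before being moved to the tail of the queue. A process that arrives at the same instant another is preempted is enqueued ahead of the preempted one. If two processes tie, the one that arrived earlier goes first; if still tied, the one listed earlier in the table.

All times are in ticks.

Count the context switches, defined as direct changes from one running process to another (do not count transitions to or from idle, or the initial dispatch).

11

Schedule: | 200 0-2 | 202 2-3 | 205 3-7 | 201 7-11 | 203 11-15 | 206 15-19 | 204 19-20 | 205 20-24 | 201 24-28 | 203 28-31 | 205 31-34 | 201 34-38 |
Completion: 200=2  201=38  202=3  203=31  204=20  205=34  206=19
Turnaround (C−A): 200=2  201=34  202=2  203=27  204=13  205=31  206=13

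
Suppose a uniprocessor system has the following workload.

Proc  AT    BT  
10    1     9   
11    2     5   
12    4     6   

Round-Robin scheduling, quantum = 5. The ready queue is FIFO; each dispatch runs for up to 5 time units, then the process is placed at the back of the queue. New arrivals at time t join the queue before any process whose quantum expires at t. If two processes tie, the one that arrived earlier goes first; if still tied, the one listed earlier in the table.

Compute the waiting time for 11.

Gantt: | idle 0-1 | 10 1-6 | 11 6-11 | 12 11-16 | 10 16-20 | 12 20-21 |
Completion: 10=20  11=11  12=21
Turnaround (C−A): 10=19  11=9  12=17
Waiting(11) = turnaround − burst = 9 − 5 = 4

4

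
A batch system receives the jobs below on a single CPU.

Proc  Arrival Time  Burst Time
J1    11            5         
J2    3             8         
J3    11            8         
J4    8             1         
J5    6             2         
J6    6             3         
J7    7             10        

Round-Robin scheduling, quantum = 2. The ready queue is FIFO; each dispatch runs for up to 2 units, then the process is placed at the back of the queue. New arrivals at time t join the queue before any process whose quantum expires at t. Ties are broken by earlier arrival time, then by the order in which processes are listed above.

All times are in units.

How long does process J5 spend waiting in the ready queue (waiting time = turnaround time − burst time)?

1

Gantt: | idle 0-3 | J2 3-7 | J5 7-9 | J6 9-11 | J7 11-13 | J2 13-15 | J4 15-16 | J1 16-18 | J3 18-20 | J6 20-21 | J7 21-23 | J2 23-25 | J1 25-27 | J3 27-29 | J7 29-31 | J1 31-32 | J3 32-34 | J7 34-36 | J3 36-38 | J7 38-40 |
Completion: J1=32  J2=25  J3=38  J4=16  J5=9  J6=21  J7=40
Waiting(J5) = turnaround − burst = 3 − 2 = 1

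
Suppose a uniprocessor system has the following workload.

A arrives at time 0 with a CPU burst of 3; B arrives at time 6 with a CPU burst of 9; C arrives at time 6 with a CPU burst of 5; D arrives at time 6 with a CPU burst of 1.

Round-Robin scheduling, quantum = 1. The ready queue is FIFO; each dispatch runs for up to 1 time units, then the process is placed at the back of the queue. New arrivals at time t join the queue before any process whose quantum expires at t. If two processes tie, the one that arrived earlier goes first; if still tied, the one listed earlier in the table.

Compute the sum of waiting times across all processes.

Schedule: | A 0-3 | idle 3-6 | B 6-7 | C 7-8 | D 8-9 | B 9-10 | C 10-11 | B 11-12 | C 12-13 | B 13-14 | C 14-15 | B 15-16 | C 16-17 | B 17-21 |
Completion: A=3  B=21  C=17  D=9
Turnaround (C−A): A=3  B=15  C=11  D=3
Waiting = turnaround − burst: A=0, B=6, C=6, D=2
Total waiting = 0 + 6 + 6 + 2 = 14

14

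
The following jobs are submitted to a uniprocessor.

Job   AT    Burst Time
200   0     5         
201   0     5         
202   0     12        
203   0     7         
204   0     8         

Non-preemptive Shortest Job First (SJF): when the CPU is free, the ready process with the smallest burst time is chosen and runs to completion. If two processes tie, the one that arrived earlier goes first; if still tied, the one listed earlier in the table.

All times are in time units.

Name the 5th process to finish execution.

202

Schedule: | 200 0-5 | 201 5-10 | 203 10-17 | 204 17-25 | 202 25-37 |
Completion: 200=5  201=10  202=37  203=17  204=25
Finish order: 200 → 201 → 203 → 204 → 202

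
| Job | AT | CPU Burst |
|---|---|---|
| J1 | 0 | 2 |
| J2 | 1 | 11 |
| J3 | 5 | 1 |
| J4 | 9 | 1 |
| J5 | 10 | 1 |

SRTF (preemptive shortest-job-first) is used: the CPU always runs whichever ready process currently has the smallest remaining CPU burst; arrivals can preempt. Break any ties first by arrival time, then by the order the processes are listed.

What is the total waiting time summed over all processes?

Timeline: | J1 0-2 | J2 2-5 | J3 5-6 | J2 6-9 | J4 9-10 | J5 10-11 | J2 11-16 |
Completion: J1=2  J2=16  J3=6  J4=10  J5=11
Turnaround (C−A): J1=2  J2=15  J3=1  J4=1  J5=1
Waiting = turnaround − burst: J1=0, J2=4, J3=0, J4=0, J5=0
Total waiting = 0 + 4 + 0 + 0 + 0 = 4

4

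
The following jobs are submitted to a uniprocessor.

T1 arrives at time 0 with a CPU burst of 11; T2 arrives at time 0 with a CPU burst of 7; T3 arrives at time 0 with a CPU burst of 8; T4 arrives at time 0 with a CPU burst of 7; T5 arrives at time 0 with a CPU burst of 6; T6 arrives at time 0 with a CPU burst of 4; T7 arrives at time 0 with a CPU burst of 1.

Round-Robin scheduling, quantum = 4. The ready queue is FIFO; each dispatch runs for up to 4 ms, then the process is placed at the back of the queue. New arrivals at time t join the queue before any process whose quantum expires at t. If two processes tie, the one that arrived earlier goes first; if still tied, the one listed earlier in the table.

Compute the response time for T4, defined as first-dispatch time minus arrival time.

12

Gantt: | T1 0-4 | T2 4-8 | T3 8-12 | T4 12-16 | T5 16-20 | T6 20-24 | T7 24-25 | T1 25-29 | T2 29-32 | T3 32-36 | T4 36-39 | T5 39-41 | T1 41-44 |
Completion: T1=44  T2=32  T3=36  T4=39  T5=41  T6=24  T7=25
Response(T4) = first start − arrival = 12 − 0 = 12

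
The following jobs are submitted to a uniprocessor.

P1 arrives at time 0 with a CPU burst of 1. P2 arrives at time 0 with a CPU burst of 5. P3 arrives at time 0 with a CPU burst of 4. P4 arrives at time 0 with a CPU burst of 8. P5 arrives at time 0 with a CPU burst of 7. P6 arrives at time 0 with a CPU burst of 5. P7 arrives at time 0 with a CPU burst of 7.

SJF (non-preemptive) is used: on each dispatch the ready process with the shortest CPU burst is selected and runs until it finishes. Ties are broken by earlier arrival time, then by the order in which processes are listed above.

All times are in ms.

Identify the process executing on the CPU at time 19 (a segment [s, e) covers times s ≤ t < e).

P5

Gantt: | P1 0-1 | P3 1-5 | P2 5-10 | P6 10-15 | P5 15-22 | P7 22-29 | P4 29-37 |
Completion: P1=1  P2=10  P3=5  P4=37  P5=22  P6=15  P7=29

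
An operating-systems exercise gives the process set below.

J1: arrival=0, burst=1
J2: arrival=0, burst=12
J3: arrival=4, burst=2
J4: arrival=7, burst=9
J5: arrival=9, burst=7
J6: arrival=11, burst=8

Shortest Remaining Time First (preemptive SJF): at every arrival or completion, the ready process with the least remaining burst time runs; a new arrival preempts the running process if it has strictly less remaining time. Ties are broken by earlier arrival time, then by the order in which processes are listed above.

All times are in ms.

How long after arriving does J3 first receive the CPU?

0

Gantt: | J1 0-1 | J2 1-4 | J3 4-6 | J2 6-15 | J5 15-22 | J6 22-30 | J4 30-39 |
Completion: J1=1  J2=15  J3=6  J4=39  J5=22  J6=30
Response(J3) = first start − arrival = 4 − 4 = 0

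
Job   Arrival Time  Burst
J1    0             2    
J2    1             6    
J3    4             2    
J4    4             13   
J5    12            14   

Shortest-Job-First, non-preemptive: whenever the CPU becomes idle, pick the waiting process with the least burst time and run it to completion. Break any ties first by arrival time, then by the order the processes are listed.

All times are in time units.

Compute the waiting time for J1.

0

Timeline: | J1 0-2 | J2 2-8 | J3 8-10 | J4 10-23 | J5 23-37 |
Completion: J1=2  J2=8  J3=10  J4=23  J5=37
Turnaround (C−A): J1=2  J2=7  J3=6  J4=19  J5=25
Waiting(J1) = turnaround − burst = 2 − 2 = 0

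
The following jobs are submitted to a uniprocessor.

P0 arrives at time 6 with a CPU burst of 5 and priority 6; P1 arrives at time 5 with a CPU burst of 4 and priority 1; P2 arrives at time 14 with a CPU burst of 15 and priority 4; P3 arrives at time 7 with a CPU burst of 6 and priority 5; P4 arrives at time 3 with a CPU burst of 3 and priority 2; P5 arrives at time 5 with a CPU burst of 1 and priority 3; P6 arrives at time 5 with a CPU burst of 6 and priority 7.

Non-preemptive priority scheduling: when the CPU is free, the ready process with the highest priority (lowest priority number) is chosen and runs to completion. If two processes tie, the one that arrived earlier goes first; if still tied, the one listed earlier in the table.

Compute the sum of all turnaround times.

111

Timeline: | idle 0-3 | P4 3-6 | P1 6-10 | P5 10-11 | P3 11-17 | P2 17-32 | P0 32-37 | P6 37-43 |
Completion: P0=37  P1=10  P2=32  P3=17  P4=6  P5=11  P6=43
Turnaround = completion − arrival: P0=31, P1=5, P2=18, P3=10, P4=3, P5=6, P6=38
Total turnaround = 31 + 5 + 18 + 10 + 3 + 6 + 38 = 111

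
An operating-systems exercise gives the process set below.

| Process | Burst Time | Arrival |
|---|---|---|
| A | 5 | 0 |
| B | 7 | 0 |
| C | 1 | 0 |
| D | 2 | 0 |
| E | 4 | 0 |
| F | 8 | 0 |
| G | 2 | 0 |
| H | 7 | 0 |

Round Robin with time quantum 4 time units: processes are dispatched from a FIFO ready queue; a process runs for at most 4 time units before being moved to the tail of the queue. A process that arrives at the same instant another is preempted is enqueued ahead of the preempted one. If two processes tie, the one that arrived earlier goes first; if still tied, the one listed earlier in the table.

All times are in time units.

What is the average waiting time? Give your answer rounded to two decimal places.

18.00

Gantt: | A 0-4 | B 4-8 | C 8-9 | D 9-11 | E 11-15 | F 15-19 | G 19-21 | H 21-25 | A 25-26 | B 26-29 | F 29-33 | H 33-36 |
Completion: A=26  B=29  C=9  D=11  E=15  F=33  G=21  H=36
Turnaround (C−A): A=26  B=29  C=9  D=11  E=15  F=33  G=21  H=36
Waiting times: A=21, B=22, C=8, D=9, E=11, F=25, G=19, H=29
Average waiting = (21+22+8+9+11+25+19+29) / 8 = 144/8 = 18.00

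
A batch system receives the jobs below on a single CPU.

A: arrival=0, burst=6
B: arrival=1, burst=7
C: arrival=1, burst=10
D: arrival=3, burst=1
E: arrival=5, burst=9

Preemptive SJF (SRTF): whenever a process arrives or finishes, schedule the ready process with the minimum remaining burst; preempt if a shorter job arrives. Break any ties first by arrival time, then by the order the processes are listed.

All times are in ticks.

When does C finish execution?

Schedule: | A 0-3 | D 3-4 | A 4-7 | B 7-14 | E 14-23 | C 23-33 |
Completion: A=7  B=14  C=33  D=4  E=23
Turnaround (C−A): A=7  B=13  C=32  D=1  E=18

33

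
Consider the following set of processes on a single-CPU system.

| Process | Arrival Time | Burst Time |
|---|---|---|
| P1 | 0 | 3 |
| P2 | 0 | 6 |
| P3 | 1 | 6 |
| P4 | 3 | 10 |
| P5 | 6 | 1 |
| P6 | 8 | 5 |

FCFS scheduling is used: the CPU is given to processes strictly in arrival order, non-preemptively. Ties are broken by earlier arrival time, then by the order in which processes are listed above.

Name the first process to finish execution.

P1

Gantt: | P1 0-3 | P2 3-9 | P3 9-15 | P4 15-25 | P5 25-26 | P6 26-31 |
Completion: P1=3  P2=9  P3=15  P4=25  P5=26  P6=31
Turnaround (C−A): P1=3  P2=9  P3=14  P4=22  P5=20  P6=23
Finish order: P1 → P2 → P3 → P4 → P5 → P6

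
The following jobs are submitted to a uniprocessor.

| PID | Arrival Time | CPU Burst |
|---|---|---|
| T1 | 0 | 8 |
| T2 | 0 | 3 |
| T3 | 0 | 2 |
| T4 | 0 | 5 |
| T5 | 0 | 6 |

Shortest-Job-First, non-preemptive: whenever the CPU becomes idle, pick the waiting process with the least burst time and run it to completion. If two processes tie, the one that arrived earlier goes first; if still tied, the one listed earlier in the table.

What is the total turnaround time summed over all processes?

57

Gantt: | T3 0-2 | T2 2-5 | T4 5-10 | T5 10-16 | T1 16-24 |
Completion: T1=24  T2=5  T3=2  T4=10  T5=16
Turnaround = completion − arrival: T1=24, T2=5, T3=2, T4=10, T5=16
Total turnaround = 24 + 5 + 2 + 10 + 16 = 57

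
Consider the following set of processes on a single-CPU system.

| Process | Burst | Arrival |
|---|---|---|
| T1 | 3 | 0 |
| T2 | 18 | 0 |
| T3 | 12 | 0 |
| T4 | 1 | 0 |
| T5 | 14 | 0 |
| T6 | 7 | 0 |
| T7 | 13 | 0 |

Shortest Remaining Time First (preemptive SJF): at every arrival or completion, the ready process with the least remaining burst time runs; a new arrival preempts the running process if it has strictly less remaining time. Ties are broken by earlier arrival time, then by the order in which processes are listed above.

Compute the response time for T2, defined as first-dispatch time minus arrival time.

Schedule: | T4 0-1 | T1 1-4 | T6 4-11 | T3 11-23 | T7 23-36 | T5 36-50 | T2 50-68 |
Completion: T1=4  T2=68  T3=23  T4=1  T5=50  T6=11  T7=36
Turnaround (C−A): T1=4  T2=68  T3=23  T4=1  T5=50  T6=11  T7=36
Response(T2) = first start − arrival = 50 − 0 = 50

50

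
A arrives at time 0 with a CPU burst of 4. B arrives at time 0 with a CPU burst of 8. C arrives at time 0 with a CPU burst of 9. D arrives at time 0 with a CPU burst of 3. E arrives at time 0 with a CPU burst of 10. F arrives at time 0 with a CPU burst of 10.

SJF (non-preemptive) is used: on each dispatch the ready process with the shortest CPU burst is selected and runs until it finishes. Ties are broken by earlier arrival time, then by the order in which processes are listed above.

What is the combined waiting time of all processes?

Gantt: | D 0-3 | A 3-7 | B 7-15 | C 15-24 | E 24-34 | F 34-44 |
Completion: A=7  B=15  C=24  D=3  E=34  F=44
Waiting = turnaround − burst: A=3, B=7, C=15, D=0, E=24, F=34
Total waiting = 3 + 7 + 15 + 0 + 24 + 34 = 83

83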